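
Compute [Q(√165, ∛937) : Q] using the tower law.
[Q(√165, ∛937) : Q] = 6

Let L = Q(√165, ∛937). Since Q(√165) ⊂ L and [Q(√165):Q] = 2, the tower law gives 2 | [L:Q]. Likewise Q(∛937) ⊂ L with [Q(∛937):Q] = 3 (because 937 is not a perfect cube), so 3 | [L:Q]. As gcd(2,3) = 1, [L:Q] is divisible by 6. Conversely L is generated over Q by √165 and ∛937, so [L:Q] ≤ 2·3 = 6. Therefore [Q(√165, ∛937) : Q] = 6.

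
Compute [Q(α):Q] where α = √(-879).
[Q(α):Q] = 2

[Q(α):Q] equals the degree of the minimal polynomial of α. Here α^2 = -879 and x^2 + 879 is irreducible (d = -879 is squarefree, ≠ 1, hence not a square), so deg(m_α) = 2. Thus [Q(α):Q] = 2.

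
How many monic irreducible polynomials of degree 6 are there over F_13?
There are 804076 monic irreducible polynomials of degree 6 over F_13

Each element of F_{13^6} that lies in no proper subfield is a root of exactly one monic irreducible of degree 6 over F_13, and each such polynomial has 6 distinct roots in F_{13^6}. By Möbius inversion the count is N_13(6) = (1/6) Σ_{d|6} μ(6/d) · 13^d = (1/6)(μ(6)·13^1 + μ(3)·13^2 + μ(2)·13^3 + μ(1)·13^6) = 4824456/6 = 804076.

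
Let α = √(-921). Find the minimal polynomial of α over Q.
m_α(x) = x^2 + 921

α satisfies α^2 + 921 = 0, so x^2 + 921 annihilates α. Since d = -921 is squarefree and ≠ 1, it is not a perfect square in Q, so x^2 + 921 has no rational root and is therefore irreducible over Q (a degree-2 polynomial over a field is irreducible iff it has no root). Hence m_α(x) = x^2 + 921.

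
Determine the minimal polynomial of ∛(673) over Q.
m_α(x) = x^3 - 673

α satisfies α^3 = 673, so x^3 - 673 annihilates α. By the rational root test, a rational root p/q (in lowest terms) of x^3 - 673 would satisfy p^3 = 673 q^3, forcing q = 1 and p^3 = 673; but 673 is not a perfect cube, contradiction. A monic cubic over Q with no rational root is irreducible (any nontrivial factorization would include a linear factor). Hence x^3 - 673 is the minimal polynomial of α, and in particular [Q(α):Q] = 3.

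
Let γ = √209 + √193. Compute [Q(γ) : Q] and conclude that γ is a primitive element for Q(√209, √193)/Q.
[Q(γ) : Q] = 4 (equivalently, Q(γ) = Q(√209, √193))

Obviously Q(γ) ⊆ Q(√209, √193), and [Q(√209, √193):Q] = 4 (since 209, 193 are distinct squarefree integers > 1 with 40337 not a perfect square). To show equality we compute the minimal polynomial of γ. From γ = √209 + √193: γ^2 = 209 + 2√(40337) + 193 = 402 + 2√(40337), so γ^2 - 402 = 2√(40337); squaring, (γ^2 - 402)^2 = 4·40337, i.e. γ^4 - 804γ^2 + 161604 - 161348 = 0, i.e. γ^4 - 804γ^2 + 256 = 0. So γ is a root of x^4 - 804x^2 + 256. This polynomial is irreducible over Q: it has no rational root (each ±√209 ± √193 is irrational), and any factorization into two quadratics over Q would force √(40337) ∈ Q (pairing opposite roots) or √209, √193 ∈ Q (other pairings), all impossible. Hence [Q(γ):Q] = 4 = [Q(√209, √193):Q], so Q(γ) = Q(√209, √193).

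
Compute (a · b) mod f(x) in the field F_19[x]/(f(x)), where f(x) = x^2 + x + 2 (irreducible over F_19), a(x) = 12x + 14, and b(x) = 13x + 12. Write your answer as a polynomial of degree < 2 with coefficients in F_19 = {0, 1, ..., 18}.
a · b ≡ 18x + 8 (mod f(x))

Multiply in F_19[x]: a(x)·b(x) = (12x + 14)·(13x + 12) = 4x^2 + 3x + 16. This has degree ≥ 2, so divide by f(x) over F_19: 4x^2 + 3x + 16 = (4)·(x^2 + x + 2) + (18x + 8). Hence a·b ≡ 18x + 8 (mod f). (F_19[x]/(f) is a field with 19^2 = 361 elements since f is irreducible of degree 2.)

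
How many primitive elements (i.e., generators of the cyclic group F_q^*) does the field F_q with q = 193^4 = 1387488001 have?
There are φ(1387488000) = 363724800 primitive elements

F_q^* is cyclic of order q - 1 = 1387488000. A cyclic group of order m has exactly φ(m) generators. Here m = 1387488000 = 2^8 · 3 · 5^3 · 97 · 149, so the number of primitive elements is φ(1387488000) = 363724800.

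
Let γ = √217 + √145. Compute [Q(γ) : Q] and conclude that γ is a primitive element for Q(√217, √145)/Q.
[Q(γ) : Q] = 4 (equivalently, Q(γ) = Q(√217, √145))

Obviously Q(γ) ⊆ Q(√217, √145), and [Q(√217, √145):Q] = 4 (since 217, 145 are distinct squarefree integers > 1 with 31465 not a perfect square). To show equality we compute the minimal polynomial of γ. From γ = √217 + √145: γ^2 = 217 + 2√(31465) + 145 = 362 + 2√(31465), so γ^2 - 362 = 2√(31465); squaring, (γ^2 - 362)^2 = 4·31465, i.e. γ^4 - 724γ^2 + 131044 - 125860 = 0, i.e. γ^4 - 724γ^2 + 5184 = 0. So γ is a root of x^4 - 724x^2 + 5184. This polynomial is irreducible over Q: it has no rational root (each ±√217 ± √145 is irrational), and any factorization into two quadratics over Q would force √(31465) ∈ Q (pairing opposite roots) or √217, √145 ∈ Q (other pairings), all impossible. Hence [Q(γ):Q] = 4 = [Q(√217, √145):Q], so Q(γ) = Q(√217, √145).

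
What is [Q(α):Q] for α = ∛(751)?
[Q(α):Q] = 3

The minimal polynomial of α is x^3 - 751, irreducible over Q since 751 is not a perfect cube (so x^3 - 751 has no rational root). Hence [Q(α):Q] = deg(m_α) = 3.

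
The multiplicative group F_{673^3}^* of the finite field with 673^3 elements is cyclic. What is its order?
|F_{673^3}^*| = 304821216

F_{673^3} has 673^3 = 304821217 elements; its multiplicative group consists of all nonzero elements, so |F_{673^3}^*| = 304821217 - 1 = 304821216. (It is cyclic since any finite subgroup of the multiplicative group of a field is cyclic.)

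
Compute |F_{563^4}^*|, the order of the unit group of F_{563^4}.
|F_{563^4}^*| = 100469346960

F_{563^4} has 563^4 = 100469346961 elements; its multiplicative group consists of all nonzero elements, so |F_{563^4}^*| = 100469346961 - 1 = 100469346960. (It is cyclic since any finite subgroup of the multiplicative group of a field is cyclic.)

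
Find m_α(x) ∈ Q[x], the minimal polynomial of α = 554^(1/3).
m_α(x) = x^3 - 554

α satisfies α^3 = 554, so x^3 - 554 annihilates α. By the rational root test, a rational root p/q (in lowest terms) of x^3 - 554 would satisfy p^3 = 554 q^3, forcing q = 1 and p^3 = 554; but 554 is not a perfect cube, contradiction. A monic cubic over Q with no rational root is irreducible (any nontrivial factorization would include a linear factor). Hence x^3 - 554 is the minimal polynomial of α, and in particular [Q(α):Q] = 3.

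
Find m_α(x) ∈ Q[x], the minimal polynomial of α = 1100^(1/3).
m_α(x) = x^3 - 1100

α satisfies α^3 = 1100, so x^3 - 1100 annihilates α. By the rational root test, a rational root p/q (in lowest terms) of x^3 - 1100 would satisfy p^3 = 1100 q^3, forcing q = 1 and p^3 = 1100; but 1100 is not a perfect cube, contradiction. A monic cubic over Q with no rational root is irreducible (any nontrivial factorization would include a linear factor). Hence x^3 - 1100 is the minimal polynomial of α, and in particular [Q(α):Q] = 3.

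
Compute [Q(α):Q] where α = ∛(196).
[Q(α):Q] = 3

The minimal polynomial of α is x^3 - 196, irreducible over Q since 196 is not a perfect cube (so x^3 - 196 has no rational root). Hence [Q(α):Q] = deg(m_α) = 3.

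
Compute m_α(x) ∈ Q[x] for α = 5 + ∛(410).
m_α(x) = x^3 - 15x^2 + 75x - 535

Set β = α - 5 = ∛(410), so β^3 = 410. Then (α - 5)^3 - 410 = 0, i.e. α is a root of g(x) = (x - 5)^3 - 410 = x^3 - 15x^2 + 75x - 535. Since g(x) = h(x - 5) where h(x) = x^3 - 410, and h is irreducible over Q (because 410 is not a perfect cube, so h has no rational root, and a monic cubic with no rational root is irreducible), g is also irreducible (irreducibility is preserved under the substitution x → x - 5). Hence m_α(x) = x^3 - 15x^2 + 75x - 535.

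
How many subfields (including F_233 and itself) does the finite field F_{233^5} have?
F_{233^5} has 2 subfields

The subfields of F_{p^n} are exactly the fields F_{p^d} for d | n (each is the fixed field of the unique index-d subgroup of Gal(F_{p^n}/F_p) ≅ Z/nZ). The divisors of n = 5 are {1, 5}, giving 2 subfields: F_{233^1}, F_{233^5}.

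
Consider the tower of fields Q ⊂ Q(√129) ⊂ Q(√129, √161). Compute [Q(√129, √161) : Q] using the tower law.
[Q(√129, √161) : Q] = 4

[Q(√129):Q] = 2 (min poly x^2 - 129, irreducible since 129 is squarefree > 1). For the top step, suppose √161 ∈ Q(√129), say √161 = c + d√129 with c, d ∈ Q. Squaring: 161 = c^2 + 129d^2 + 2cd√129. Since √129 ∉ Q this forces 2cd = 0. If d = 0 then √161 = c ∈ Q, contradicting 161 squarefree > 1. If c = 0 then 161 = 129d^2, so 129·161 = (129d)^2 is a perfect square in Q — but 129·161 = 20769 is not a perfect square (since 129 and 161 are distinct squarefree integers). Contradiction. Hence √161 ∉ Q(√129), so x^2 - 161 stays irreducible over Q(√129) and [Q(√129, √161) : Q(√129)] = 2. By the tower law, [Q(√129, √161) : Q] = 2 · 2 = 4.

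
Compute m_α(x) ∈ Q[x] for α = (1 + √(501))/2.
m_α(x) = x^2 - x - 125

From 2α - 1 = √(501), squaring gives (2α - 1)^2 = 501, i.e. 4α^2 - 4α + 1 = 501, so α^2 - α + (1 - 501)/4 = 0. Since 501 ≡ 1 (mod 4), (1 - 501)/4 = -125 ∈ Z. The polynomial x^2 - x - 125 has discriminant 1 - 4·(-125) = 501, which is not a perfect square in Q (d = 501 is squarefree and ≠ 1), so x^2 - x - 125 is irreducible over Q. It is the minimal polynomial of α.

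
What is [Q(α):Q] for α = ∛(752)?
[Q(α):Q] = 3

The minimal polynomial of α is x^3 - 752, irreducible over Q since 752 is not a perfect cube (so x^3 - 752 has no rational root). Hence [Q(α):Q] = deg(m_α) = 3.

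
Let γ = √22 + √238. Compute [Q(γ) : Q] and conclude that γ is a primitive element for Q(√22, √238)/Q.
[Q(γ) : Q] = 4 (equivalently, Q(γ) = Q(√22, √238))

Obviously Q(γ) ⊆ Q(√22, √238), and [Q(√22, √238):Q] = 4 (since 22, 238 are distinct squarefree integers > 1 with 5236 not a perfect square). To show equality we compute the minimal polynomial of γ. From γ = √22 + √238: γ^2 = 22 + 2√(5236) + 238 = 260 + 2√(5236), so γ^2 - 260 = 2√(5236); squaring, (γ^2 - 260)^2 = 4·5236, i.e. γ^4 - 520γ^2 + 67600 - 20944 = 0, i.e. γ^4 - 520γ^2 + 46656 = 0. So γ is a root of x^4 - 520x^2 + 46656. This polynomial is irreducible over Q: it has no rational root (each ±√22 ± √238 is irrational), and any factorization into two quadratics over Q would force √(5236) ∈ Q (pairing opposite roots) or √22, √238 ∈ Q (other pairings), all impossible. Hence [Q(γ):Q] = 4 = [Q(√22, √238):Q], so Q(γ) = Q(√22, √238).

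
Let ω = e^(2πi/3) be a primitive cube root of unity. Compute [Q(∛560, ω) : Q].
[Q(∛560, ω) : Q] = 6

[Q(∛560):Q] = 3 (min poly x^3 - 560, irreducible since 560 is not a perfect cube). [Q(ω):Q] = 2 (min poly x^2 + x + 1). Since Q(∛560) ⊂ R and ω ∉ R, we have ω ∉ Q(∛560), so x^2 + x + 1 remains irreducible over Q(∛560) and [Q(∛560, ω) : Q(∛560)] = 2. By the tower law, [Q(∛560, ω) : Q] = 3 · 2 = 6. (In fact Q(∛560, ω) is the splitting field of x^3 - 560 over Q.)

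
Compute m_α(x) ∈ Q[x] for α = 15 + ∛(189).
m_α(x) = x^3 - 45x^2 + 675x - 3564

Set β = α - 15 = ∛(189), so β^3 = 189. Then (α - 15)^3 - 189 = 0, i.e. α is a root of g(x) = (x - 15)^3 - 189 = x^3 - 45x^2 + 675x - 3564. Since g(x) = h(x - 15) where h(x) = x^3 - 189, and h is irreducible over Q (because 189 is not a perfect cube, so h has no rational root, and a monic cubic with no rational root is irreducible), g is also irreducible (irreducibility is preserved under the substitution x → x - 15). Hence m_α(x) = x^3 - 45x^2 + 675x - 3564.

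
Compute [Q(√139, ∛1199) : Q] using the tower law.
[Q(√139, ∛1199) : Q] = 6

Let L = Q(√139, ∛1199). Since Q(√139) ⊂ L and [Q(√139):Q] = 2, the tower law gives 2 | [L:Q]. Likewise Q(∛1199) ⊂ L with [Q(∛1199):Q] = 3 (because 1199 is not a perfect cube), so 3 | [L:Q]. As gcd(2,3) = 1, [L:Q] is divisible by 6. Conversely L is generated over Q by √139 and ∛1199, so [L:Q] ≤ 2·3 = 6. Therefore [Q(√139, ∛1199) : Q] = 6.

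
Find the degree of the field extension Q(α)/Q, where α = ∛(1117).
[Q(α):Q] = 3

The minimal polynomial of α is x^3 - 1117, irreducible over Q since 1117 is not a perfect cube (so x^3 - 1117 has no rational root). Hence [Q(α):Q] = deg(m_α) = 3.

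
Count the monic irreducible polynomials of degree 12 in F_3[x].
There are 44220 monic irreducible polynomials of degree 12 over F_3

Each element of F_{3^12} that lies in no proper subfield is a root of exactly one monic irreducible of degree 12 over F_3, and each such polynomial has 12 distinct roots in F_{3^12}. By Möbius inversion the count is N_3(12) = (1/12) Σ_{d|12} μ(12/d) · 3^d = (1/12)(μ(12)·3^1 + μ(6)·3^2 + μ(4)·3^3 + μ(3)·3^4 + μ(2)·3^6 + μ(1)·3^12) = 530640/12 = 44220.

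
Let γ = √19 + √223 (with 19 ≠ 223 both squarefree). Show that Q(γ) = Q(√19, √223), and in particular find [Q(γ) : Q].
[Q(γ) : Q] = 4 (equivalently, Q(γ) = Q(√19, √223))

Obviously Q(γ) ⊆ Q(√19, √223), and [Q(√19, √223):Q] = 4 (since 19, 223 are distinct squarefree integers > 1 with 4237 not a perfect square). To show equality we compute the minimal polynomial of γ. From γ = √19 + √223: γ^2 = 19 + 2√(4237) + 223 = 242 + 2√(4237), so γ^2 - 242 = 2√(4237); squaring, (γ^2 - 242)^2 = 4·4237, i.e. γ^4 - 484γ^2 + 58564 - 16948 = 0, i.e. γ^4 - 484γ^2 + 41616 = 0. So γ is a root of x^4 - 484x^2 + 41616. This polynomial is irreducible over Q: it has no rational root (each ±√19 ± √223 is irrational), and any factorization into two quadratics over Q would force √(4237) ∈ Q (pairing opposite roots) or √19, √223 ∈ Q (other pairings), all impossible. Hence [Q(γ):Q] = 4 = [Q(√19, √223):Q], so Q(γ) = Q(√19, √223).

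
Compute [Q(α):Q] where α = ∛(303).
[Q(α):Q] = 3

The minimal polynomial of α is x^3 - 303, irreducible over Q since 303 is not a perfect cube (so x^3 - 303 has no rational root). Hence [Q(α):Q] = deg(m_α) = 3.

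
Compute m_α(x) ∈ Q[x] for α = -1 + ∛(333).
m_α(x) = x^3 + 3x^2 + 3x - 332

Set β = α + 1 = ∛(333), so β^3 = 333. Then (α + 1)^3 - 333 = 0, i.e. α is a root of g(x) = (x + 1)^3 - 333 = x^3 + 3x^2 + 3x - 332. Since g(x) = h(x + 1) where h(x) = x^3 - 333, and h is irreducible over Q (because 333 is not a perfect cube, so h has no rational root, and a monic cubic with no rational root is irreducible), g is also irreducible (irreducibility is preserved under the substitution x → x + 1). Hence m_α(x) = x^3 + 3x^2 + 3x - 332.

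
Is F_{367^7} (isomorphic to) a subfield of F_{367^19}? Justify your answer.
No: F_{367^7} is not a subfield of F_{367^19}

F_{p^m} embeds in F_{p^n} iff m | n. Here 7 ∤ 19 (since 19 = 2·7 + 5 with remainder 5 ≠ 0), so F_{367^7} is not a subfield of F_{367^19}. Equivalently: if it were, the tower law would give 7 = [F_{367^7}:F_367] dividing [F_{367^19}:F_367] = 19, contradiction.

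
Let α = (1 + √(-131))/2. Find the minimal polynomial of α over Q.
m_α(x) = x^2 - x + 33

From 2α - 1 = √(-131), squaring gives (2α - 1)^2 = -131, i.e. 4α^2 - 4α + 1 = -131, so α^2 - α + (1 + 131)/4 = 0. Since -131 ≡ 1 (mod 4), (1 + 131)/4 = 33 ∈ Z. The polynomial x^2 - x + 33 has discriminant 1 - 4·(33) = -131, which is not a perfect square in Q (d = -131 is squarefree and ≠ 1), so x^2 - x + 33 is irreducible over Q. It is the minimal polynomial of α.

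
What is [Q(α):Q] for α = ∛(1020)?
[Q(α):Q] = 3

The minimal polynomial of α is x^3 - 1020, irreducible over Q since 1020 is not a perfect cube (so x^3 - 1020 has no rational root). Hence [Q(α):Q] = deg(m_α) = 3.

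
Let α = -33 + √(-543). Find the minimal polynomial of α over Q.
m_α(x) = x^2 + 66x + 1632

From α + 33 = √(-543), squaring gives (α + 33)^2 = -543, i.e. α^2 + 66α + 1089 = -543, so α^2 + 66α + 1632 = 0. The discriminant of x^2 + 66x + 1632 is (66)^2 - 4·(1632) = 4356 - 6528 = -2172, and 4·(-543) is not a perfect square in Q since -543 is squarefree and ≠ 1. Hence x^2 + 66x + 1632 is irreducible over Q and is the minimal polynomial of α.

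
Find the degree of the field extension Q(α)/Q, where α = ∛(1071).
[Q(α):Q] = 3

The minimal polynomial of α is x^3 - 1071, irreducible over Q since 1071 is not a perfect cube (so x^3 - 1071 has no rational root). Hence [Q(α):Q] = deg(m_α) = 3.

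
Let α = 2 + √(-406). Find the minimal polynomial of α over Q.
m_α(x) = x^2 - 4x + 410

From α - 2 = √(-406), squaring gives (α - 2)^2 = -406, i.e. α^2 - 4α + 4 = -406, so α^2 - 4α + 410 = 0. The discriminant of x^2 - 4x + 410 is (-4)^2 - 4·(410) = 16 - 1640 = -1624, and 4·(-406) is not a perfect square in Q since -406 is squarefree and ≠ 1. Hence x^2 - 4x + 410 is irreducible over Q and is the minimal polynomial of α.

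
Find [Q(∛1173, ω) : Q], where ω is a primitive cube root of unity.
[Q(∛1173, ω) : Q] = 6

[Q(∛1173):Q] = 3 (min poly x^3 - 1173, irreducible since 1173 is not a perfect cube). [Q(ω):Q] = 2 (min poly x^2 + x + 1). Since Q(∛1173) ⊂ R and ω ∉ R, we have ω ∉ Q(∛1173), so x^2 + x + 1 remains irreducible over Q(∛1173) and [Q(∛1173, ω) : Q(∛1173)] = 2. By the tower law, [Q(∛1173, ω) : Q] = 3 · 2 = 6. (In fact Q(∛1173, ω) is the splitting field of x^3 - 1173 over Q.)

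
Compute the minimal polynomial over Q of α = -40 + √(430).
m_α(x) = x^2 + 80x + 1170

From α + 40 = √(430), squaring gives (α + 40)^2 = 430, i.e. α^2 + 80α + 1600 = 430, so α^2 + 80α + 1170 = 0. The discriminant of x^2 + 80x + 1170 is (80)^2 - 4·(1170) = 6400 - 4680 = 1720, and 4·(430) is not a perfect square in Q since 430 is squarefree and ≠ 1. Hence x^2 + 80x + 1170 is irreducible over Q and is the minimal polynomial of α.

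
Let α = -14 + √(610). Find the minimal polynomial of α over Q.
m_α(x) = x^2 + 28x - 414

From α + 14 = √(610), squaring gives (α + 14)^2 = 610, i.e. α^2 + 28α + 196 = 610, so α^2 + 28α - 414 = 0. The discriminant of x^2 + 28x - 414 is (28)^2 - 4·(-414) = 784 + 1656 = 2440, and 4·(610) is not a perfect square in Q since 610 is squarefree and ≠ 1. Hence x^2 + 28x - 414 is irreducible over Q and is the minimal polynomial of α.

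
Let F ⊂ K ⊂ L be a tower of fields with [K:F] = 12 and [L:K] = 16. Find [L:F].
[L:F] = 192

The tower law says that for any tower of field extensions F ⊂ K ⊂ L with finite degrees, [L:F] = [L:K] · [K:F]. Here this gives [L:F] = 16 · 12 = 192.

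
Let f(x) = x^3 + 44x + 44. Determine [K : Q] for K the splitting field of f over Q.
[K : Q] = 6

By the rational root test, any rational root of the monic integer polynomial f(x) = x^3 + 44x + 44 must be an integer dividing the constant term 44, i.e. one of ±{1, 2, 4, 11, 22, 44}. Evaluating: f(1) = 89, f(-1) = -1, f(2) = 140, f(-2) = -52, f(4) = 284, f(-4) = -196, f(11) = 1859, f(-11) = -1771, f(22) = 11660, f(-22) = -11572, f(44) = 87164, f(-44) = -87076; none is 0, so f has no rational root and is therefore irreducible over Q (a cubic with no linear factor over a field is irreducible). For an irreducible cubic, the Galois group is A_3 or S_3 according as the discriminant disc(f) = -4a^3 - 27b^2 = -4·(44)^3 - 27·(44)^2 = -393008 is or is not a square in Q. Here disc(f) = -393008 is not a perfect square in Q, so the Galois group of f over Q is not contained in A_3 and must be all of S_3. The splitting field has degree |S_3| = 6 over Q, so [K : Q] = 6.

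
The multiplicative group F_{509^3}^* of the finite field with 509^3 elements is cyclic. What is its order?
|F_{509^3}^*| = 131872228

F_{509^3} has 509^3 = 131872229 elements; its multiplicative group consists of all nonzero elements, so |F_{509^3}^*| = 131872229 - 1 = 131872228. (It is cyclic since any finite subgroup of the multiplicative group of a field is cyclic.)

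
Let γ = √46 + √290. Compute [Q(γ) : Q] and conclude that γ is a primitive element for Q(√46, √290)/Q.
[Q(γ) : Q] = 4 (equivalently, Q(γ) = Q(√46, √290))

Obviously Q(γ) ⊆ Q(√46, √290), and [Q(√46, √290):Q] = 4 (since 46, 290 are distinct squarefree integers > 1 with 13340 not a perfect square). To show equality we compute the minimal polynomial of γ. From γ = √46 + √290: γ^2 = 46 + 2√(13340) + 290 = 336 + 2√(13340), so γ^2 - 336 = 2√(13340); squaring, (γ^2 - 336)^2 = 4·13340, i.e. γ^4 - 672γ^2 + 112896 - 53360 = 0, i.e. γ^4 - 672γ^2 + 59536 = 0. So γ is a root of x^4 - 672x^2 + 59536. This polynomial is irreducible over Q: it has no rational root (each ±√46 ± √290 is irrational), and any factorization into two quadratics over Q would force √(13340) ∈ Q (pairing opposite roots) or √46, √290 ∈ Q (other pairings), all impossible. Hence [Q(γ):Q] = 4 = [Q(√46, √290):Q], so Q(γ) = Q(√46, √290).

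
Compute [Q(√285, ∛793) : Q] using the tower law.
[Q(√285, ∛793) : Q] = 6

Let L = Q(√285, ∛793). Since Q(√285) ⊂ L and [Q(√285):Q] = 2, the tower law gives 2 | [L:Q]. Likewise Q(∛793) ⊂ L with [Q(∛793):Q] = 3 (because 793 is not a perfect cube), so 3 | [L:Q]. As gcd(2,3) = 1, [L:Q] is divisible by 6. Conversely L is generated over Q by √285 and ∛793, so [L:Q] ≤ 2·3 = 6. Therefore [Q(√285, ∛793) : Q] = 6.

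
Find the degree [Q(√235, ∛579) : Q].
[Q(√235, ∛579) : Q] = 6

Let L = Q(√235, ∛579). Since Q(√235) ⊂ L and [Q(√235):Q] = 2, the tower law gives 2 | [L:Q]. Likewise Q(∛579) ⊂ L with [Q(∛579):Q] = 3 (because 579 is not a perfect cube), so 3 | [L:Q]. As gcd(2,3) = 1, [L:Q] is divisible by 6. Conversely L is generated over Q by √235 and ∛579, so [L:Q] ≤ 2·3 = 6. Therefore [Q(√235, ∛579) : Q] = 6.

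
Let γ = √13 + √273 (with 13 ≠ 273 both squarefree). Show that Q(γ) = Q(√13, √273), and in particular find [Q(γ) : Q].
[Q(γ) : Q] = 4 (equivalently, Q(γ) = Q(√13, √273))

Obviously Q(γ) ⊆ Q(√13, √273), and [Q(√13, √273):Q] = 4 (since 13, 273 are distinct squarefree integers > 1 with 3549 not a perfect square). To show equality we compute the minimal polynomial of γ. From γ = √13 + √273: γ^2 = 13 + 2√(3549) + 273 = 286 + 2√(3549), so γ^2 - 286 = 2√(3549); squaring, (γ^2 - 286)^2 = 4·3549, i.e. γ^4 - 572γ^2 + 81796 - 14196 = 0, i.e. γ^4 - 572γ^2 + 67600 = 0. So γ is a root of x^4 - 572x^2 + 67600. This polynomial is irreducible over Q: it has no rational root (each ±√13 ± √273 is irrational), and any factorization into two quadratics over Q would force √(3549) ∈ Q (pairing opposite roots) or √13, √273 ∈ Q (other pairings), all impossible. Hence [Q(γ):Q] = 4 = [Q(√13, √273):Q], so Q(γ) = Q(√13, √273).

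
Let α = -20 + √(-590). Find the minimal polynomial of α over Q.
m_α(x) = x^2 + 40x + 990

From α + 20 = √(-590), squaring gives (α + 20)^2 = -590, i.e. α^2 + 40α + 400 = -590, so α^2 + 40α + 990 = 0. The discriminant of x^2 + 40x + 990 is (40)^2 - 4·(990) = 1600 - 3960 = -2360, and 4·(-590) is not a perfect square in Q since -590 is squarefree and ≠ 1. Hence x^2 + 40x + 990 is irreducible over Q and is the minimal polynomial of α.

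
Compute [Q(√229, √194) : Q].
[Q(√229, √194) : Q] = 4

[Q(√229):Q] = 2 (min poly x^2 - 229, irreducible since 229 is squarefree > 1). For the top step, suppose √194 ∈ Q(√229), say √194 = c + d√229 with c, d ∈ Q. Squaring: 194 = c^2 + 229d^2 + 2cd√229. Since √229 ∉ Q this forces 2cd = 0. If d = 0 then √194 = c ∈ Q, contradicting 194 squarefree > 1. If c = 0 then 194 = 229d^2, so 229·194 = (229d)^2 is a perfect square in Q — but 229·194 = 44426 is not a perfect square (since 229 and 194 are distinct squarefree integers). Contradiction. Hence √194 ∉ Q(√229), so x^2 - 194 stays irreducible over Q(√229) and [Q(√229, √194) : Q(√229)] = 2. By the tower law, [Q(√229, √194) : Q] = 2 · 2 = 4.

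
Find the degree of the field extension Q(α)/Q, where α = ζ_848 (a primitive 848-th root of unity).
[Q(α):Q] = 416

The minimal polynomial of ζ_848 over Q is the 848-th cyclotomic polynomial Φ_848(x), which is irreducible over Q and has degree φ(848) = 416. Hence [Q(α):Q] = φ(848) = 416.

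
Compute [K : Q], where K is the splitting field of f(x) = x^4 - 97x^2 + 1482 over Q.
[K : Q] = 4

Solving the quadratic in x^2: x^2 = (97 ± √(97^2 - 4·1482))/2 = (97 ± √3481)/2 = (97 ± 59)/2, giving x^2 = 78 or x^2 = 19. So f(x) = (x^2 - 78)(x^2 - 19) and the roots of f are ±√78, ±√19. Hence the splitting field is K = Q(√78, √19). Since 78 and 19 are distinct squarefree integers > 1, their product 1482 is not a perfect square, so √19 ∉ Q(√78). By the tower law [K:Q] = [Q(√78,√19):Q(√78)] · [Q(√78):Q] = 2 · 2 = 4.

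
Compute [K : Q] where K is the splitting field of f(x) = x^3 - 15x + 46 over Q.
[K : Q] = 6

By the rational root test, any rational root of the monic integer polynomial f(x) = x^3 - 15x + 46 must be an integer dividing the constant term 46, i.e. one of ±{1, 2, 23, 46}. Evaluating: f(1) = 32, f(-1) = 60, f(2) = 24, f(-2) = 68, f(23) = 11868, f(-23) = -11776, f(46) = 96692, f(-46) = -96600; none is 0, so f has no rational root and is therefore irreducible over Q (a cubic with no linear factor over a field is irreducible). For an irreducible cubic, the Galois group is A_3 or S_3 according as the discriminant disc(f) = -4a^3 - 27b^2 = -4·(-15)^3 - 27·(46)^2 = -43632 is or is not a square in Q. Here disc(f) = -43632 is not a perfect square in Q, so the Galois group of f over Q is not contained in A_3 and must be all of S_3. The splitting field has degree |S_3| = 6 over Q, so [K : Q] = 6.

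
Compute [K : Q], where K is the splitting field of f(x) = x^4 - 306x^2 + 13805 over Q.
[K : Q] = 4

Solving the quadratic in x^2: x^2 = (306 ± √(306^2 - 4·13805))/2 = (306 ± √38416)/2 = (306 ± 196)/2, giving x^2 = 251 or x^2 = 55. So f(x) = (x^2 - 251)(x^2 - 55) and the roots of f are ±√251, ±√55. Hence the splitting field is K = Q(√251, √55). Since 251 and 55 are distinct squarefree integers > 1, their product 13805 is not a perfect square, so √55 ∉ Q(√251). By the tower law [K:Q] = [Q(√251,√55):Q(√251)] · [Q(√251):Q] = 2 · 2 = 4.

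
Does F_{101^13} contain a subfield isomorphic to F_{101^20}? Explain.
No: F_{101^20} is not a subfield of F_{101^13}

F_{p^m} embeds in F_{p^n} iff m | n. Here 20 ∤ 13 (since 13 = 0·20 + 13 with remainder 13 ≠ 0), so F_{101^20} is not a subfield of F_{101^13}. Equivalently: if it were, the tower law would give 20 = [F_{101^20}:F_101] dividing [F_{101^13}:F_101] = 13, contradiction.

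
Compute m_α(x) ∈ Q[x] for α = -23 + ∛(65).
m_α(x) = x^3 + 69x^2 + 1587x + 12102

Set β = α + 23 = ∛(65), so β^3 = 65. Then (α + 23)^3 - 65 = 0, i.e. α is a root of g(x) = (x + 23)^3 - 65 = x^3 + 69x^2 + 1587x + 12102. Since g(x) = h(x + 23) where h(x) = x^3 - 65, and h is irreducible over Q (because 65 is not a perfect cube, so h has no rational root, and a monic cubic with no rational root is irreducible), g is also irreducible (irreducibility is preserved under the substitution x → x + 23). Hence m_α(x) = x^3 + 69x^2 + 1587x + 12102.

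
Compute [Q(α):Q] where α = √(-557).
[Q(α):Q] = 2

[Q(α):Q] equals the degree of the minimal polynomial of α. Here α^2 = -557 and x^2 + 557 is irreducible (d = -557 is squarefree, ≠ 1, hence not a square), so deg(m_α) = 2. Thus [Q(α):Q] = 2.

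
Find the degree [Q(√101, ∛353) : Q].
[Q(√101, ∛353) : Q] = 6

Let L = Q(√101, ∛353). Since Q(√101) ⊂ L and [Q(√101):Q] = 2, the tower law gives 2 | [L:Q]. Likewise Q(∛353) ⊂ L with [Q(∛353):Q] = 3 (because 353 is not a perfect cube), so 3 | [L:Q]. As gcd(2,3) = 1, [L:Q] is divisible by 6. Conversely L is generated over Q by √101 and ∛353, so [L:Q] ≤ 2·3 = 6. Therefore [Q(√101, ∛353) : Q] = 6.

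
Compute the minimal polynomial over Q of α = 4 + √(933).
m_α(x) = x^2 - 8x - 917

From α - 4 = √(933), squaring gives (α - 4)^2 = 933, i.e. α^2 - 8α + 16 = 933, so α^2 - 8α - 917 = 0. The discriminant of x^2 - 8x - 917 is (-8)^2 - 4·(-917) = 64 + 3668 = 3732, and 4·(933) is not a perfect square in Q since 933 is squarefree and ≠ 1. Hence x^2 - 8x - 917 is irreducible over Q and is the minimal polynomial of α.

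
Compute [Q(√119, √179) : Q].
[Q(√119, √179) : Q] = 4

[Q(√119):Q] = 2 (min poly x^2 - 119, irreducible since 119 is squarefree > 1). For the top step, suppose √179 ∈ Q(√119), say √179 = c + d√119 with c, d ∈ Q. Squaring: 179 = c^2 + 119d^2 + 2cd√119. Since √119 ∉ Q this forces 2cd = 0. If d = 0 then √179 = c ∈ Q, contradicting 179 squarefree > 1. If c = 0 then 179 = 119d^2, so 119·179 = (119d)^2 is a perfect square in Q — but 119·179 = 21301 is not a perfect square (since 119 and 179 are distinct squarefree integers). Contradiction. Hence √179 ∉ Q(√119), so x^2 - 179 stays irreducible over Q(√119) and [Q(√119, √179) : Q(√119)] = 2. By the tower law, [Q(√119, √179) : Q] = 2 · 2 = 4.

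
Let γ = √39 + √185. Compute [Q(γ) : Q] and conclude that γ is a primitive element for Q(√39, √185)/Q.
[Q(γ) : Q] = 4 (equivalently, Q(γ) = Q(√39, √185))

Obviously Q(γ) ⊆ Q(√39, √185), and [Q(√39, √185):Q] = 4 (since 39, 185 are distinct squarefree integers > 1 with 7215 not a perfect square). To show equality we compute the minimal polynomial of γ. From γ = √39 + √185: γ^2 = 39 + 2√(7215) + 185 = 224 + 2√(7215), so γ^2 - 224 = 2√(7215); squaring, (γ^2 - 224)^2 = 4·7215, i.e. γ^4 - 448γ^2 + 50176 - 28860 = 0, i.e. γ^4 - 448γ^2 + 21316 = 0. So γ is a root of x^4 - 448x^2 + 21316. This polynomial is irreducible over Q: it has no rational root (each ±√39 ± √185 is irrational), and any factorization into two quadratics over Q would force √(7215) ∈ Q (pairing opposite roots) or √39, √185 ∈ Q (other pairings), all impossible. Hence [Q(γ):Q] = 4 = [Q(√39, √185):Q], so Q(γ) = Q(√39, √185).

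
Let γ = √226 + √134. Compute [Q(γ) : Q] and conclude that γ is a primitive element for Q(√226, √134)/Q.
[Q(γ) : Q] = 4 (equivalently, Q(γ) = Q(√226, √134))

Obviously Q(γ) ⊆ Q(√226, √134), and [Q(√226, √134):Q] = 4 (since 226, 134 are distinct squarefree integers > 1 with 30284 not a perfect square). To show equality we compute the minimal polynomial of γ. From γ = √226 + √134: γ^2 = 226 + 2√(30284) + 134 = 360 + 2√(30284), so γ^2 - 360 = 2√(30284); squaring, (γ^2 - 360)^2 = 4·30284, i.e. γ^4 - 720γ^2 + 129600 - 121136 = 0, i.e. γ^4 - 720γ^2 + 8464 = 0. So γ is a root of x^4 - 720x^2 + 8464. This polynomial is irreducible over Q: it has no rational root (each ±√226 ± √134 is irrational), and any factorization into two quadratics over Q would force √(30284) ∈ Q (pairing opposite roots) or √226, √134 ∈ Q (other pairings), all impossible. Hence [Q(γ):Q] = 4 = [Q(√226, √134):Q], so Q(γ) = Q(√226, √134).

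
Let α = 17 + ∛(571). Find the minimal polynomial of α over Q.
m_α(x) = x^3 - 51x^2 + 867x - 5484

Set β = α - 17 = ∛(571), so β^3 = 571. Then (α - 17)^3 - 571 = 0, i.e. α is a root of g(x) = (x - 17)^3 - 571 = x^3 - 51x^2 + 867x - 5484. Since g(x) = h(x - 17) where h(x) = x^3 - 571, and h is irreducible over Q (because 571 is not a perfect cube, so h has no rational root, and a monic cubic with no rational root is irreducible), g is also irreducible (irreducibility is preserved under the substitution x → x - 17). Hence m_α(x) = x^3 - 51x^2 + 867x - 5484.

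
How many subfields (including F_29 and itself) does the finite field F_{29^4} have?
F_{29^4} has 3 subfields

The subfields of F_{p^n} are exactly the fields F_{p^d} for d | n (each is the fixed field of the unique index-d subgroup of Gal(F_{p^n}/F_p) ≅ Z/nZ). The divisors of n = 4 are {1, 2, 4}, giving 3 subfields: F_{29^1}, F_{29^2}, F_{29^4}.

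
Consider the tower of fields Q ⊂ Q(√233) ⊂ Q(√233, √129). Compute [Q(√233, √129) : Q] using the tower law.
[Q(√233, √129) : Q] = 4

[Q(√233):Q] = 2 (min poly x^2 - 233, irreducible since 233 is squarefree > 1). For the top step, suppose √129 ∈ Q(√233), say √129 = c + d√233 with c, d ∈ Q. Squaring: 129 = c^2 + 233d^2 + 2cd√233. Since √233 ∉ Q this forces 2cd = 0. If d = 0 then √129 = c ∈ Q, contradicting 129 squarefree > 1. If c = 0 then 129 = 233d^2, so 233·129 = (233d)^2 is a perfect square in Q — but 233·129 = 30057 is not a perfect square (since 233 and 129 are distinct squarefree integers). Contradiction. Hence √129 ∉ Q(√233), so x^2 - 129 stays irreducible over Q(√233) and [Q(√233, √129) : Q(√233)] = 2. By the tower law, [Q(√233, √129) : Q] = 2 · 2 = 4.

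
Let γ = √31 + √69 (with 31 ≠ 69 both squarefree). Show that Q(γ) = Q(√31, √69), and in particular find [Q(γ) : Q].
[Q(γ) : Q] = 4 (equivalently, Q(γ) = Q(√31, √69))

Obviously Q(γ) ⊆ Q(√31, √69), and [Q(√31, √69):Q] = 4 (since 31, 69 are distinct squarefree integers > 1 with 2139 not a perfect square). To show equality we compute the minimal polynomial of γ. From γ = √31 + √69: γ^2 = 31 + 2√(2139) + 69 = 100 + 2√(2139), so γ^2 - 100 = 2√(2139); squaring, (γ^2 - 100)^2 = 4·2139, i.e. γ^4 - 200γ^2 + 10000 - 8556 = 0, i.e. γ^4 - 200γ^2 + 1444 = 0. So γ is a root of x^4 - 200x^2 + 1444. This polynomial is irreducible over Q: it has no rational root (each ±√31 ± √69 is irrational), and any factorization into two quadratics over Q would force √(2139) ∈ Q (pairing opposite roots) or √31, √69 ∈ Q (other pairings), all impossible. Hence [Q(γ):Q] = 4 = [Q(√31, √69):Q], so Q(γ) = Q(√31, √69).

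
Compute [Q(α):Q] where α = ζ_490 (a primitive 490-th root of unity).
[Q(α):Q] = 168

The minimal polynomial of ζ_490 over Q is the 490-th cyclotomic polynomial Φ_490(x), which is irreducible over Q and has degree φ(490) = 168. Hence [Q(α):Q] = φ(490) = 168.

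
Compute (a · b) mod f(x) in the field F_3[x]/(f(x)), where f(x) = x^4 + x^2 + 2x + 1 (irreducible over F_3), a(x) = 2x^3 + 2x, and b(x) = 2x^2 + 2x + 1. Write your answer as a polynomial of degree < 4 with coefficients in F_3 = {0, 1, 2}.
a · b ≡ 2x^3 + x^2 + 2x + 2 (mod f(x))

Multiply in F_3[x]: a(x)·b(x) = (2x^3 + 2x)·(2x^2 + 2x + 1) = x^5 + x^4 + x^2 + 2x. This has degree ≥ 4, so divide by f(x) over F_3: x^5 + x^4 + x^2 + 2x = (x + 1)·(x^4 + x^2 + 2x + 1) + (2x^3 + x^2 + 2x + 2). Hence a·b ≡ 2x^3 + x^2 + 2x + 2 (mod f). (F_3[x]/(f) is a field with 3^4 = 81 elements since f is irreducible of degree 4.)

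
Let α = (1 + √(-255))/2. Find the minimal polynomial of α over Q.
m_α(x) = x^2 - x + 64

From 2α - 1 = √(-255), squaring gives (2α - 1)^2 = -255, i.e. 4α^2 - 4α + 1 = -255, so α^2 - α + (1 + 255)/4 = 0. Since -255 ≡ 1 (mod 4), (1 + 255)/4 = 64 ∈ Z. The polynomial x^2 - x + 64 has discriminant 1 - 4·(64) = -255, which is not a perfect square in Q (d = -255 is squarefree and ≠ 1), so x^2 - x + 64 is irreducible over Q. It is the minimal polynomial of α.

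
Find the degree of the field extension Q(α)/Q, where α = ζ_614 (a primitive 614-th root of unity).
[Q(α):Q] = 306

The minimal polynomial of ζ_614 over Q is the 614-th cyclotomic polynomial Φ_614(x), which is irreducible over Q and has degree φ(614) = 306. Hence [Q(α):Q] = φ(614) = 306.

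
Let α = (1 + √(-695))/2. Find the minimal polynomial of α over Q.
m_α(x) = x^2 - x + 174

From 2α - 1 = √(-695), squaring gives (2α - 1)^2 = -695, i.e. 4α^2 - 4α + 1 = -695, so α^2 - α + (1 + 695)/4 = 0. Since -695 ≡ 1 (mod 4), (1 + 695)/4 = 174 ∈ Z. The polynomial x^2 - x + 174 has discriminant 1 - 4·(174) = -695, which is not a perfect square in Q (d = -695 is squarefree and ≠ 1), so x^2 - x + 174 is irreducible over Q. It is the minimal polynomial of α.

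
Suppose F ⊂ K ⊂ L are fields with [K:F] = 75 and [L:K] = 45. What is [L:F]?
[L:F] = 3375

The tower law says that for any tower of field extensions F ⊂ K ⊂ L with finite degrees, [L:F] = [L:K] · [K:F]. Here this gives [L:F] = 45 · 75 = 3375.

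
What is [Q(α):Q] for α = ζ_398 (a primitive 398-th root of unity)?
[Q(α):Q] = 198

The minimal polynomial of ζ_398 over Q is the 398-th cyclotomic polynomial Φ_398(x), which is irreducible over Q and has degree φ(398) = 198. Hence [Q(α):Q] = φ(398) = 198.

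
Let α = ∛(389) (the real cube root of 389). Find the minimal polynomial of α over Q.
m_α(x) = x^3 - 389

α satisfies α^3 = 389, so x^3 - 389 annihilates α. By the rational root test, a rational root p/q (in lowest terms) of x^3 - 389 would satisfy p^3 = 389 q^3, forcing q = 1 and p^3 = 389; but 389 is not a perfect cube, contradiction. A monic cubic over Q with no rational root is irreducible (any nontrivial factorization would include a linear factor). Hence x^3 - 389 is the minimal polynomial of α, and in particular [Q(α):Q] = 3.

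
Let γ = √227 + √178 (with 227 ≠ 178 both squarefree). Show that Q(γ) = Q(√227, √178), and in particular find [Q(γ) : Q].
[Q(γ) : Q] = 4 (equivalently, Q(γ) = Q(√227, √178))

Obviously Q(γ) ⊆ Q(√227, √178), and [Q(√227, √178):Q] = 4 (since 227, 178 are distinct squarefree integers > 1 with 40406 not a perfect square). To show equality we compute the minimal polynomial of γ. From γ = √227 + √178: γ^2 = 227 + 2√(40406) + 178 = 405 + 2√(40406), so γ^2 - 405 = 2√(40406); squaring, (γ^2 - 405)^2 = 4·40406, i.e. γ^4 - 810γ^2 + 164025 - 161624 = 0, i.e. γ^4 - 810γ^2 + 2401 = 0. So γ is a root of x^4 - 810x^2 + 2401. This polynomial is irreducible over Q: it has no rational root (each ±√227 ± √178 is irrational), and any factorization into two quadratics over Q would force √(40406) ∈ Q (pairing opposite roots) or √227, √178 ∈ Q (other pairings), all impossible. Hence [Q(γ):Q] = 4 = [Q(√227, √178):Q], so Q(γ) = Q(√227, √178).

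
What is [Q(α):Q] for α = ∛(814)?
[Q(α):Q] = 3

The minimal polynomial of α is x^3 - 814, irreducible over Q since 814 is not a perfect cube (so x^3 - 814 has no rational root). Hence [Q(α):Q] = deg(m_α) = 3.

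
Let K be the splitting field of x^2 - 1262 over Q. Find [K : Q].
[K : Q] = 2

f(x) = x^2 - 1262 factors as (x - √1262)(x + √1262). The splitting field is K = Q(√1262). Since 1262 is squarefree and > 1, it is not a perfect square, so x^2 - 1262 is irreducible over Q and [Q(√1262) : Q] = 2. Hence [K : Q] = 2.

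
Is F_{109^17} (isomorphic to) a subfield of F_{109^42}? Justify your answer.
No: F_{109^17} is not a subfield of F_{109^42}

F_{p^m} embeds in F_{p^n} iff m | n. Here 17 ∤ 42 (since 42 = 2·17 + 8 with remainder 8 ≠ 0), so F_{109^17} is not a subfield of F_{109^42}. Equivalently: if it were, the tower law would give 17 = [F_{109^17}:F_109] dividing [F_{109^42}:F_109] = 42, contradiction.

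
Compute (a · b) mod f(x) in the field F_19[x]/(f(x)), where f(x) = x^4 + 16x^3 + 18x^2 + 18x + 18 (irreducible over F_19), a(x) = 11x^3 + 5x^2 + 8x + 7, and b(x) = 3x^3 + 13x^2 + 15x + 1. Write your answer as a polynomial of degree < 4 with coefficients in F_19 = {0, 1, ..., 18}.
a · b ≡ 8x^3 + 6x^2 + 3x + 1 (mod f(x))

Multiply in F_19[x]: a(x)·b(x) = (11x^3 + 5x^2 + 8x + 7)·(3x^3 + 13x^2 + 15x + 1) = 14x^6 + 6x^5 + 7x^4 + 2x^3 + 7x^2 + 18x + 7. This has degree ≥ 4, so divide by f(x) over F_19: 14x^6 + 6x^5 + 7x^4 + 2x^3 + 7x^2 + 18x + 7 = (14x^2 + 10x + 13)·(x^4 + 16x^3 + 18x^2 + 18x + 18) + (8x^3 + 6x^2 + 3x + 1). Hence a·b ≡ 8x^3 + 6x^2 + 3x + 1 (mod f). (F_19[x]/(f) is a field with 19^4 = 130321 elements since f is irreducible of degree 4.)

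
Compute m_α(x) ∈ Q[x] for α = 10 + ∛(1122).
m_α(x) = x^3 - 30x^2 + 300x - 2122

Set β = α - 10 = ∛(1122), so β^3 = 1122. Then (α - 10)^3 - 1122 = 0, i.e. α is a root of g(x) = (x - 10)^3 - 1122 = x^3 - 30x^2 + 300x - 2122. Since g(x) = h(x - 10) where h(x) = x^3 - 1122, and h is irreducible over Q (because 1122 is not a perfect cube, so h has no rational root, and a monic cubic with no rational root is irreducible), g is also irreducible (irreducibility is preserved under the substitution x → x - 10). Hence m_α(x) = x^3 - 30x^2 + 300x - 2122.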